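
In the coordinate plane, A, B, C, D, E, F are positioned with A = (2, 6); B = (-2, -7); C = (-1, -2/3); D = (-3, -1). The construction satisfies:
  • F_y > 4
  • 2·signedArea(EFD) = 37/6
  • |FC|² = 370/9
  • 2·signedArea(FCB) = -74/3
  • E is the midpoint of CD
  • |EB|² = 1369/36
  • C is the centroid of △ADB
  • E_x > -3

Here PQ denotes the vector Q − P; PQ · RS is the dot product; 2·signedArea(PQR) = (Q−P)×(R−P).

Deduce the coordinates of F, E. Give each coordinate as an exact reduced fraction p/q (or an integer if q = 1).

E = (-2, -5/6)
F = (-4, 5)

1. F_x = -4  [line 19/3·x + -1·y + 91/3 = 0 ∩ |FC|² = 370/9]
2. F_y = 5  [line 19/3·x + -1·y + 91/3 = 0 ∩ |FC|² = 370/9]
   → F = (-4, 5)
3. E_x = -2  [E is the midpoint of CD]
4. E_y = -5/6  [E is the midpoint of CD]
   → E = (-2, -5/6)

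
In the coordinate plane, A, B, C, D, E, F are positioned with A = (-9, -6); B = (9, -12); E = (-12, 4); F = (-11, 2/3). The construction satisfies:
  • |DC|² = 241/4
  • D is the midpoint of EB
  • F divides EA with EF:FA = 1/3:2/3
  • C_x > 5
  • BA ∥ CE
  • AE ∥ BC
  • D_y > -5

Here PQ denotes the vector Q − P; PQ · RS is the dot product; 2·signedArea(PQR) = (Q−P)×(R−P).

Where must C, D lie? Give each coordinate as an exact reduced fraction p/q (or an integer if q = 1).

1. C_x = 6  [BA ∥ CE ∩ AE ∥ BC]
2. C_y = -2  [BA ∥ CE ∩ AE ∥ BC]
   → C = (6, -2)
3. D_x = -3/2  [D is the midpoint of EB]
4. D_y = -4  [D is the midpoint of EB]
   → D = (-3/2, -4)

C = (6, -2)
D = (-3/2, -4)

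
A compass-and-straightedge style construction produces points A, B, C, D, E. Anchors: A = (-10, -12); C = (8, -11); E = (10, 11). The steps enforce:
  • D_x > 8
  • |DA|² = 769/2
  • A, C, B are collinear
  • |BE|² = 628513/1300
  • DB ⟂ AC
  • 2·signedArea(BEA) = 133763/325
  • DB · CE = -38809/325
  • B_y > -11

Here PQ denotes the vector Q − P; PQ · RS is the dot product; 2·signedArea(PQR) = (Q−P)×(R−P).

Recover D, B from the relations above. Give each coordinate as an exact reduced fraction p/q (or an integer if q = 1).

B = (2861/325, -7121/650)
D = (17/2, -11/2)

1. B_x = 2861/325  [A, C, B are collinear ∩ 2·signedArea(BEA) = 133763/325]
2. B_y = -7121/650  [A, C, B are collinear ∩ 2·signedArea(BEA) = 133763/325]
   → B = (2861/325, -7121/650)
3. D_x = 17/2  [DB · CE = -38809/325 ∩ DB ⟂ AC]
4. D_y = -11/2  [DB · CE = -38809/325 ∩ DB ⟂ AC]
   → D = (17/2, -11/2)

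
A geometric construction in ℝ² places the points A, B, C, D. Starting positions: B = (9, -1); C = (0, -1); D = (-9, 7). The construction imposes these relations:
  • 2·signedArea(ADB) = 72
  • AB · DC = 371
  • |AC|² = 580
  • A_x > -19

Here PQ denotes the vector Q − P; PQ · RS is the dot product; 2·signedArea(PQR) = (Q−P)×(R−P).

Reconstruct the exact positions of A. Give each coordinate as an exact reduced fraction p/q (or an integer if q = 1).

1. A_x = -18  [2·signedArea(ADB) = 72 ∩ AB · DC = 371]
2. A_y = 15  [2·signedArea(ADB) = 72 ∩ AB · DC = 371]
   → A = (-18, 15)

A = (-18, 15)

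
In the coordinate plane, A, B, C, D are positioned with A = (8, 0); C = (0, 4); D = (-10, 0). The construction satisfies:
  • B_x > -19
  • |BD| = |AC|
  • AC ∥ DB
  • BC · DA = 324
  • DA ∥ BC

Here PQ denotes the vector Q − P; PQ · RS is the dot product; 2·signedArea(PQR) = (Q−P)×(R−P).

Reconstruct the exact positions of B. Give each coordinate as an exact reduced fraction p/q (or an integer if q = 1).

1. B_x = -18  [DA ∥ BC ∩ AC ∥ DB]
2. B_y = 4  [DA ∥ BC ∩ AC ∥ DB]
   → B = (-18, 4)

B = (-18, 4)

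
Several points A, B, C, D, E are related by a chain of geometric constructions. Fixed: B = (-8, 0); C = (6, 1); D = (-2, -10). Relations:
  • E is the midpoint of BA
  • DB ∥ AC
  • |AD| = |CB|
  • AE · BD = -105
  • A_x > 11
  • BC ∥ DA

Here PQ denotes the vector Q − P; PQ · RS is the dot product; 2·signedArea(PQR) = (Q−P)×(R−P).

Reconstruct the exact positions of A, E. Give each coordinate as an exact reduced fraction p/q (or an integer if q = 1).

A = (12, -9)
E = (2, -9/2)

1. A_x = 12  [DB ∥ AC ∩ BC ∥ DA]
2. A_y = -9  [DB ∥ AC ∩ BC ∥ DA]
   → A = (12, -9)
3. E_x = 2  [E is the midpoint of BA]
4. E_y = -9/2  [E is the midpoint of BA]
   → E = (2, -9/2)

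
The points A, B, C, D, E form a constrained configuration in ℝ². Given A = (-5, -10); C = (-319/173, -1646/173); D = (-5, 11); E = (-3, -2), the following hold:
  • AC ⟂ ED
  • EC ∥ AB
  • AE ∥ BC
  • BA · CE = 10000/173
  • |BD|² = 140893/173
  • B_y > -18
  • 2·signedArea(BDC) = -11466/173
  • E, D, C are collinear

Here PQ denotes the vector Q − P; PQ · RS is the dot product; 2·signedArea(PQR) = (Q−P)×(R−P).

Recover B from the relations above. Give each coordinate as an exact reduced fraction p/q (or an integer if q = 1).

1. B_x = -665/173  [AE ∥ BC ∩ EC ∥ AB]
2. B_y = -3030/173  [AE ∥ BC ∩ EC ∥ AB]
   → B = (-665/173, -3030/173)

B = (-665/173, -3030/173)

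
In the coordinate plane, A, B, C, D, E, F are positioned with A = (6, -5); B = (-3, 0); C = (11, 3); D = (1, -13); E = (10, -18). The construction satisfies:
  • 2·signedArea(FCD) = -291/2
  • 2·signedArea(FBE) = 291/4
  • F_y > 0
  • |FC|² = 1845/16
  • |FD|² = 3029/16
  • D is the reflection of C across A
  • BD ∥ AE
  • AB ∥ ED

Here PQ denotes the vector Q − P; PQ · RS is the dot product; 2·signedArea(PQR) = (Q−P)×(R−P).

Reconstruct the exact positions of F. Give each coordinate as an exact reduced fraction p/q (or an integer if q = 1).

1. F_x = 1/2  [2·signedArea(FBE) = 291/4 ∩ 2·signedArea(FCD) = -291/2]
2. F_y = 3/4  [2·signedArea(FBE) = 291/4 ∩ 2·signedArea(FCD) = -291/2]
   → F = (1/2, 3/4)

F = (1/2, 3/4)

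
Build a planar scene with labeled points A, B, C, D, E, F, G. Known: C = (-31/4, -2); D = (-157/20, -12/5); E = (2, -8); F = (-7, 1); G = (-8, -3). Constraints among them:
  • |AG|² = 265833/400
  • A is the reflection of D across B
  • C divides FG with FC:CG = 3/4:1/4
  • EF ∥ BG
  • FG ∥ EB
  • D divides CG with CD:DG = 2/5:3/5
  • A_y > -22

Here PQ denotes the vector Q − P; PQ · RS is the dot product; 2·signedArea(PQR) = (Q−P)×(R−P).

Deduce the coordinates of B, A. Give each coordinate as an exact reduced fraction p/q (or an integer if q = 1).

1. B_x = 1  [EF ∥ BG ∩ FG ∥ EB]
2. B_y = -12  [EF ∥ BG ∩ FG ∥ EB]
   → B = (1, -12)
3. A_x = 197/20  [A is the reflection of D across B]
4. A_y = -108/5  [A is the reflection of D across B]
   → A = (197/20, -108/5)

A = (197/20, -108/5)
B = (1, -12)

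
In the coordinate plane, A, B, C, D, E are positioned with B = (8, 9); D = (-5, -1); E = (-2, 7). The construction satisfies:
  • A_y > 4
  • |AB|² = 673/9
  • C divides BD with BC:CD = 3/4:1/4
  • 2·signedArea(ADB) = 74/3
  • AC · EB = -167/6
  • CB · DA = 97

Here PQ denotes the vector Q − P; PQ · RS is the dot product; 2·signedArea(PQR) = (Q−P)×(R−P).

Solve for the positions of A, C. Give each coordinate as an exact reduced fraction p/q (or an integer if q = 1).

A = (1/3, 5)
C = (-7/4, 3/2)

1. C_x = -7/4  [C divides BD with BC:CD = 3/4:1/4]
2. C_y = 3/2  [C divides BD with BC:CD = 3/4:1/4]
   → C = (-7/4, 3/2)
3. A_x = 1/3  [2·signedArea(ADB) = 74/3 ∩ AC · EB = -167/6]
4. A_y = 5  [2·signedArea(ADB) = 74/3 ∩ AC · EB = -167/6]
   → A = (1/3, 5)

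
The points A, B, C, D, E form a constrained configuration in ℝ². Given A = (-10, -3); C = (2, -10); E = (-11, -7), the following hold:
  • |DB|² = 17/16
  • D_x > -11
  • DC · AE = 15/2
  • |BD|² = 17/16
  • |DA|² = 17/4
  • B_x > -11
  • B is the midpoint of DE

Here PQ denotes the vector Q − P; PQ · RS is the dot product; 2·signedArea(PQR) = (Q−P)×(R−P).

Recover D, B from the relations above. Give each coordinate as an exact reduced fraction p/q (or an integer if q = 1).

1. D_x = -21/2  [line 1·x + 4·y + 61/2 = 0 ∩ |DA|² = 17/4]
2. D_y = -5  [line 1·x + 4·y + 61/2 = 0 ∩ |DA|² = 17/4]
   → D = (-21/2, -5)
3. B_x = -43/4  [B is the midpoint of DE]
4. B_y = -6  [B is the midpoint of DE]
   → B = (-43/4, -6)

B = (-43/4, -6)
D = (-21/2, -5)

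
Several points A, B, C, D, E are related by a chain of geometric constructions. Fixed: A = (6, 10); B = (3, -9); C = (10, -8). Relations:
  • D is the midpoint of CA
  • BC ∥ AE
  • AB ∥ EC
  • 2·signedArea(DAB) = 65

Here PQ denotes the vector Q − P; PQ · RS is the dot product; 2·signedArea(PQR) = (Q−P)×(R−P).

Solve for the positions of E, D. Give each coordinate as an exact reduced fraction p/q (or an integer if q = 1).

D = (8, 1)
E = (13, 11)

1. E_x = 13  [AB ∥ EC ∩ BC ∥ AE]
2. E_y = 11  [AB ∥ EC ∩ BC ∥ AE]
   → E = (13, 11)
3. D_x = 8  [D is the midpoint of CA]
4. D_y = 1  [D is the midpoint of CA]
   → D = (8, 1)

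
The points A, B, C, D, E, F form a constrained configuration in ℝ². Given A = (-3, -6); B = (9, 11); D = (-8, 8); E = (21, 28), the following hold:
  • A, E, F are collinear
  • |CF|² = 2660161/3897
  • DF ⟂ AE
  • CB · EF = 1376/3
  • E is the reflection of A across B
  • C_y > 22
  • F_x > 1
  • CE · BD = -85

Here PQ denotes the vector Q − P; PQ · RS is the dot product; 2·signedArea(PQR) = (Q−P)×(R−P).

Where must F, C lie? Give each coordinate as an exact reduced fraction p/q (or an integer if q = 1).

C = (17, 67/3)
F = (837/433, 428/433)

1. F_x = 837/433  [A, E, F are collinear ∩ DF ⟂ AE]
2. F_y = 428/433  [A, E, F are collinear ∩ DF ⟂ AE]
   → F = (837/433, 428/433)
3. C_x = 17  [CB · EF = 1376/3 ∩ CE · BD = -85]
4. C_y = 67/3  [CB · EF = 1376/3 ∩ CE · BD = -85]
   → C = (17, 67/3)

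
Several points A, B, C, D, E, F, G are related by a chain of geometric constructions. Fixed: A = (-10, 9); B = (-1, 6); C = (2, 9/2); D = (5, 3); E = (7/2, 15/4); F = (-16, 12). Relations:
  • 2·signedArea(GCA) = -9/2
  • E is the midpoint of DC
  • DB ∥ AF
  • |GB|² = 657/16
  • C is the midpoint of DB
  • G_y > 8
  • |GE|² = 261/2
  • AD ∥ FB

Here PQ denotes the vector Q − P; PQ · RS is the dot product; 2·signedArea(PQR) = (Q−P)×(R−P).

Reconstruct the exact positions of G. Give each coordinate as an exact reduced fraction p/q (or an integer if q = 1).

G = (-7, 33/4)

1. G_x = -7  [line -9/2·x + -12·y + 135/2 = 0 ∩ |GB|² = 657/16]
2. G_y = 33/4  [line -9/2·x + -12·y + 135/2 = 0 ∩ |GB|² = 657/16]
   → G = (-7, 33/4)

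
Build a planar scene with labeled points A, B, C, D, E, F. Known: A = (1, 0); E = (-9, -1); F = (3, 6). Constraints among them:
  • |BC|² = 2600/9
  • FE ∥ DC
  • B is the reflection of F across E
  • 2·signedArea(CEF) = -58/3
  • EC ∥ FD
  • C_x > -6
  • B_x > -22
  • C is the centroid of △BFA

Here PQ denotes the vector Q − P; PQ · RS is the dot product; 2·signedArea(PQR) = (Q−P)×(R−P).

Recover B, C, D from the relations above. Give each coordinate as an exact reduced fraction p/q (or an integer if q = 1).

1. B_x = -21  [B is the reflection of F across E]
2. B_y = -8  [B is the reflection of F across E]
   → B = (-21, -8)
3. C_x = -17/3  [C is the centroid of △BFA]
4. C_y = -2/3  [C is the centroid of △BFA]
   → C = (-17/3, -2/3)
5. D_x = 19/3  [FE ∥ DC ∩ EC ∥ FD]
6. D_y = 19/3  [FE ∥ DC ∩ EC ∥ FD]
   → D = (19/3, 19/3)

B = (-21, -8)
C = (-17/3, -2/3)
D = (19/3, 19/3)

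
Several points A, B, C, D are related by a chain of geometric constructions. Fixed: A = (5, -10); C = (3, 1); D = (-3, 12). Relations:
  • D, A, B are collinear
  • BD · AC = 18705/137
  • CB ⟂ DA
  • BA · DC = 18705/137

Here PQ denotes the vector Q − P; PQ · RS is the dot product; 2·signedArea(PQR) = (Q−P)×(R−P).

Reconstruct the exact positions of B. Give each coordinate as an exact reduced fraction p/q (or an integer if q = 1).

1. B_x = 169/137  [D, A, B are collinear ∩ CB ⟂ DA]
2. B_y = 49/137  [D, A, B are collinear ∩ CB ⟂ DA]
   → B = (169/137, 49/137)

B = (169/137, 49/137)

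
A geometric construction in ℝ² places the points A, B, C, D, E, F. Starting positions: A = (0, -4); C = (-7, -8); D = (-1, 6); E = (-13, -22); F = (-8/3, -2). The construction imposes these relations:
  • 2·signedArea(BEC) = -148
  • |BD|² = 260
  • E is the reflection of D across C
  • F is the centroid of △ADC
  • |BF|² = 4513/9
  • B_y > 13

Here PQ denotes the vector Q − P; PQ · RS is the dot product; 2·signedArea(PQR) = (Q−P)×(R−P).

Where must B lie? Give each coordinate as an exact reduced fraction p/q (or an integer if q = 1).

B = (13, 14)

1. B_x = 13  [line -14·x + 6·y + 98 = 0 ∩ |BD|² = 260]
2. B_y = 14  [line -14·x + 6·y + 98 = 0 ∩ |BD|² = 260]
   → B = (13, 14)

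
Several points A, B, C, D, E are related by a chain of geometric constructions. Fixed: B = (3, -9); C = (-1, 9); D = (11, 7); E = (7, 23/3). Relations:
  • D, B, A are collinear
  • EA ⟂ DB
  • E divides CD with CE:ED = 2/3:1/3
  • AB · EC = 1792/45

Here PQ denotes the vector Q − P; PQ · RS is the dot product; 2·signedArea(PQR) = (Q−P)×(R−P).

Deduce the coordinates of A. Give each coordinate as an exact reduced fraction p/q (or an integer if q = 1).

1. A_x = 157/15  [D, B, A are collinear ∩ EA ⟂ DB]
2. A_y = 89/15  [D, B, A are collinear ∩ EA ⟂ DB]
   → A = (157/15, 89/15)

A = (157/15, 89/15)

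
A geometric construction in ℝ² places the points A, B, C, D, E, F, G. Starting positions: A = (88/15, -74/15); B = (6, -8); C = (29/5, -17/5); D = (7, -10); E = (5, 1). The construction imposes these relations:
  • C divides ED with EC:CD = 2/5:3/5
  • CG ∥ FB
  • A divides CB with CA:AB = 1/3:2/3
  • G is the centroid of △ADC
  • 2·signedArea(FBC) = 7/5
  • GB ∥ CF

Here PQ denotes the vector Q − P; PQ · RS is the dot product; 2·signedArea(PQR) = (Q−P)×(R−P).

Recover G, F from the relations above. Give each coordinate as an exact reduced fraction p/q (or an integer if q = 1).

F = (251/45, -238/45)
G = (56/9, -55/9)

1. G_x = 56/9  [G is the centroid of △ADC]
2. G_y = -55/9  [G is the centroid of △ADC]
   → G = (56/9, -55/9)
3. F_x = 251/45  [CG ∥ FB ∩ GB ∥ CF]
4. F_y = -238/45  [CG ∥ FB ∩ GB ∥ CF]
   → F = (251/45, -238/45)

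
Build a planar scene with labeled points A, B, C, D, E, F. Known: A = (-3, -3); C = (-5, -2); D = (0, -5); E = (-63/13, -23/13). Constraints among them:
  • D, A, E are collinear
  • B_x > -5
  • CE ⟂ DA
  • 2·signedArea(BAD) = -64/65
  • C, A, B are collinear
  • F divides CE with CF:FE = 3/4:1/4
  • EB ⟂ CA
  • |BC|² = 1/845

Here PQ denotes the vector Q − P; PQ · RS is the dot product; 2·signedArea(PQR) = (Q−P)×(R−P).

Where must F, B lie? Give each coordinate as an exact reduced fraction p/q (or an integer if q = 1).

B = (-323/65, -131/65)
F = (-127/26, -95/52)

1. F_x = -127/26  [F divides CE with CF:FE = 3/4:1/4]
2. F_y = -95/52  [F divides CE with CF:FE = 3/4:1/4]
   → F = (-127/26, -95/52)
3. B_x = -323/65  [C, A, B are collinear ∩ EB ⟂ CA]
4. B_y = -131/65  [C, A, B are collinear ∩ EB ⟂ CA]
   → B = (-323/65, -131/65)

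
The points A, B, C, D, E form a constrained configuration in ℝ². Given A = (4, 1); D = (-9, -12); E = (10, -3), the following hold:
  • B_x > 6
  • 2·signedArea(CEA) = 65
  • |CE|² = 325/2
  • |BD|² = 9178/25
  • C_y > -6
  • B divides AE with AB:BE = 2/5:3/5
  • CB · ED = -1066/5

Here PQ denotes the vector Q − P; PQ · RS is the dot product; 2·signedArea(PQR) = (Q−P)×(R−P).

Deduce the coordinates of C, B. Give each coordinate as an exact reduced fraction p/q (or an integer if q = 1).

1. C_x = -5/2  [line -4·x + -6·y + -43 = 0 ∩ |CE|² = 325/2]
2. C_y = -11/2  [line -4·x + -6·y + -43 = 0 ∩ |CE|² = 325/2]
   → C = (-5/2, -11/2)
3. B_x = 32/5  [B divides AE with AB:BE = 2/5:3/5]
4. B_y = -3/5  [B divides AE with AB:BE = 2/5:3/5]
   → B = (32/5, -3/5)

B = (32/5, -3/5)
C = (-5/2, -11/2)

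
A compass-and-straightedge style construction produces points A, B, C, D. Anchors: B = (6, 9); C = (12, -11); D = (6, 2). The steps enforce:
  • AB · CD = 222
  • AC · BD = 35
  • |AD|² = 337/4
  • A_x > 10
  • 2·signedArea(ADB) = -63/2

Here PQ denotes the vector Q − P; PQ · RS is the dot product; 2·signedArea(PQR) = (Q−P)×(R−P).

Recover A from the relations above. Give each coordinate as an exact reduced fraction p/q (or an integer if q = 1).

A = (21/2, -6)

1. A_x = 21/2  [AB · CD = 222 ∩ AC · BD = 35]
2. A_y = -6  [AB · CD = 222 ∩ AC · BD = 35]
   → A = (21/2, -6)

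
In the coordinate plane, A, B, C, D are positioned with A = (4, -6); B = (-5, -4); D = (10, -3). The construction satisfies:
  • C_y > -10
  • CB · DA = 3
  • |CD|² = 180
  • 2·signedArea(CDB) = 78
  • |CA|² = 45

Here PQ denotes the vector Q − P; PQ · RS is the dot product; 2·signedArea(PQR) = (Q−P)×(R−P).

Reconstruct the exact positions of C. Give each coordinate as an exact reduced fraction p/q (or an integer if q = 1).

1. C_x = -2  [CB · DA = 3 ∩ 2·signedArea(CDB) = 78]
2. C_y = -9  [CB · DA = 3 ∩ 2·signedArea(CDB) = 78]
   → C = (-2, -9)

C = (-2, -9)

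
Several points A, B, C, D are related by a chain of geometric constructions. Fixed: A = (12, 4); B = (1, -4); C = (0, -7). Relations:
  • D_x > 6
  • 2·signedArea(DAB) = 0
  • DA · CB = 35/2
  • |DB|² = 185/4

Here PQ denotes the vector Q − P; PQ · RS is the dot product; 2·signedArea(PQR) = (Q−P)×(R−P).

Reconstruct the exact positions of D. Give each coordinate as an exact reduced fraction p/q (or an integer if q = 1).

1. D_x = 13/2  [2·signedArea(DAB) = 0 ∩ DA · CB = 35/2]
2. D_y = 0  [2·signedArea(DAB) = 0 ∩ DA · CB = 35/2]
   → D = (13/2, 0)

D = (13/2, 0)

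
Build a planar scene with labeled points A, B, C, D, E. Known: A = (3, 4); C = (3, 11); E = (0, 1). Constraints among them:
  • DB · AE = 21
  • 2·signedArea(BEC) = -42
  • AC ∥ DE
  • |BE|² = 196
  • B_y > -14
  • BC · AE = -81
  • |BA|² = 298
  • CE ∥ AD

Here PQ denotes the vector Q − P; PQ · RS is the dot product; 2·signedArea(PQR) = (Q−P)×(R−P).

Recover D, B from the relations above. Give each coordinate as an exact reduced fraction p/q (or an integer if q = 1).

B = (0, -13)
D = (0, -6)

1. D_x = 0  [AC ∥ DE ∩ CE ∥ AD]
2. D_y = -6  [AC ∥ DE ∩ CE ∥ AD]
   → D = (0, -6)
3. B_x = 0  [2·signedArea(BEC) = -42 ∩ DB · AE = 21]
4. B_y = -13  [2·signedArea(BEC) = -42 ∩ DB · AE = 21]
   → B = (0, -13)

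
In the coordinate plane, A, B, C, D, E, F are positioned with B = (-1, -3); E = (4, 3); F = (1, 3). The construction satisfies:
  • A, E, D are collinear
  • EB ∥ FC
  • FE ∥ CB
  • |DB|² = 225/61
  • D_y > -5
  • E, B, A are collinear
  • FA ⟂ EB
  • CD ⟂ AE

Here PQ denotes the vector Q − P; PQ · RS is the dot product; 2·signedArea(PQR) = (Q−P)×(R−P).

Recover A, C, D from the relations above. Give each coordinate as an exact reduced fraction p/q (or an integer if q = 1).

1. A_x = 169/61  [E, B, A are collinear ∩ FA ⟂ EB]
2. A_y = 93/61  [E, B, A are collinear ∩ FA ⟂ EB]
   → A = (169/61, 93/61)
3. C_x = -4  [FE ∥ CB ∩ EB ∥ FC]
4. C_y = -3  [FE ∥ CB ∩ EB ∥ FC]
   → C = (-4, -3)
5. D_x = -136/61  [A, E, D are collinear ∩ CD ⟂ AE]
6. D_y = -273/61  [A, E, D are collinear ∩ CD ⟂ AE]
   → D = (-136/61, -273/61)

A = (169/61, 93/61)
C = (-4, -3)
D = (-136/61, -273/61)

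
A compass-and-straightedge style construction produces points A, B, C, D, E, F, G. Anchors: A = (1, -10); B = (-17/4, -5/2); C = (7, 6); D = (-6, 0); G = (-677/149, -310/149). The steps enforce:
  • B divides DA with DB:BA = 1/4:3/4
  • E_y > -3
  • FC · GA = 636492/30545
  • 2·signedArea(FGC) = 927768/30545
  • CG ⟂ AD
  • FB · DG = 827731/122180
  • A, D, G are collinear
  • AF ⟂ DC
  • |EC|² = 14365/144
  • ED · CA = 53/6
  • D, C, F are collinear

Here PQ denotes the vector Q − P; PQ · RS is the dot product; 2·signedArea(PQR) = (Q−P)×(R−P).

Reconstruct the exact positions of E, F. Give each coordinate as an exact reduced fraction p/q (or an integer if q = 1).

E = (5/4, -13/6)
F = (-827/205, 186/205)

1. E_x = 5/4  [line 6·x + 16·y + 163/6 = 0 ∩ |EC|² = 14365/144]
2. E_y = -13/6  [line 6·x + 16·y + 163/6 = 0 ∩ |EC|² = 14365/144]
   → E = (5/4, -13/6)
3. F_x = -827/205  [D, C, F are collinear ∩ AF ⟂ DC]
4. F_y = 186/205  [D, C, F are collinear ∩ AF ⟂ DC]
   → F = (-827/205, 186/205)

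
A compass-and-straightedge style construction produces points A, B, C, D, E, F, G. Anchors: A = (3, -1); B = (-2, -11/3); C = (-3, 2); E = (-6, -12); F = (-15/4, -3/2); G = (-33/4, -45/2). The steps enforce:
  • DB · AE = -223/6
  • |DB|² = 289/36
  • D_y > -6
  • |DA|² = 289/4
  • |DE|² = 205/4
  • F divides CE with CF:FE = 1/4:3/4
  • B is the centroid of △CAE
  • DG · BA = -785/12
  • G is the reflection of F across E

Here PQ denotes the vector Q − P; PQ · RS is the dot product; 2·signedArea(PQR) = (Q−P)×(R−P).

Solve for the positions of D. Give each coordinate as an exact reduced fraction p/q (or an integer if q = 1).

D = (-9/2, -5)

1. D_x = -9/2  [DB · AE = -223/6 ∩ DG · BA = -785/12]
2. D_y = -5  [DB · AE = -223/6 ∩ DG · BA = -785/12]
   → D = (-9/2, -5)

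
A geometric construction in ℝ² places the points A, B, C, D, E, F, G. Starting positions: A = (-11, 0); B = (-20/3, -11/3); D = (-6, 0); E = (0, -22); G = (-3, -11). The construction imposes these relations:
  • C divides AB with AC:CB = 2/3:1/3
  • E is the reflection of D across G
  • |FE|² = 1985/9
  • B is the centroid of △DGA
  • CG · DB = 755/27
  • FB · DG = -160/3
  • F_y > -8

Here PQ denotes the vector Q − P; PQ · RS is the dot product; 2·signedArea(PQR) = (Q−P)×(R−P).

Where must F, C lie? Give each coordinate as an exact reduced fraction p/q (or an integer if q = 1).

1. F_x = -7/3  [line -3·x + 11·y + 221/3 = 0 ∩ |FE|² = 1985/9]
2. F_y = -22/3  [line -3·x + 11·y + 221/3 = 0 ∩ |FE|² = 1985/9]
   → F = (-7/3, -22/3)
3. C_x = -73/9  [C divides AB with AC:CB = 2/3:1/3]
4. C_y = -22/9  [C divides AB with AC:CB = 2/3:1/3]
   → C = (-73/9, -22/9)

C = (-73/9, -22/9)
F = (-7/3, -22/3)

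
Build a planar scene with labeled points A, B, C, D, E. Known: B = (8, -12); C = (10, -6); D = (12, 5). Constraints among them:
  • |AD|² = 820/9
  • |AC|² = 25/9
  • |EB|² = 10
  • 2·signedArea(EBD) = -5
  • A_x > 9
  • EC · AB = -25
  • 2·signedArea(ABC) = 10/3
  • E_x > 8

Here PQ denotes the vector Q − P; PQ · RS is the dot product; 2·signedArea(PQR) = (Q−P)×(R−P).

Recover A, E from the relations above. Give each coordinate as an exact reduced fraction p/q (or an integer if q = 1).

1. A_x = 10  [line -6·x + 2·y + 206/3 = 0 ∩ |AC|² = 25/9]
2. A_y = -13/3  [line -6·x + 2·y + 206/3 = 0 ∩ |AC|² = 25/9]
   → A = (10, -13/3)
3. E_x = 9  [2·signedArea(EBD) = -5 ∩ EC · AB = -25]
4. E_y = -9  [2·signedArea(EBD) = -5 ∩ EC · AB = -25]
   → E = (9, -9)

A = (10, -13/3)
E = (9, -9)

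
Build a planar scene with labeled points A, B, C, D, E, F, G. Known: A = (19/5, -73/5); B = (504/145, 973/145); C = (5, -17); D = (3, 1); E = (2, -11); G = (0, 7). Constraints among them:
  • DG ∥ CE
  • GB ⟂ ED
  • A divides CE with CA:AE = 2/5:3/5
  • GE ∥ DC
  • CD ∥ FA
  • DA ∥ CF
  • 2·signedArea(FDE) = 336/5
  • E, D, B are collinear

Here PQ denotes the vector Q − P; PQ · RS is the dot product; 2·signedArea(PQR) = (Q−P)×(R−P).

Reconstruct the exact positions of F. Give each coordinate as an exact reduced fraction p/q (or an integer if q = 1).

F = (29/5, -163/5)

1. F_x = 29/5  [CD ∥ FA ∩ DA ∥ CF]
2. F_y = -163/5  [CD ∥ FA ∩ DA ∥ CF]
   → F = (29/5, -163/5)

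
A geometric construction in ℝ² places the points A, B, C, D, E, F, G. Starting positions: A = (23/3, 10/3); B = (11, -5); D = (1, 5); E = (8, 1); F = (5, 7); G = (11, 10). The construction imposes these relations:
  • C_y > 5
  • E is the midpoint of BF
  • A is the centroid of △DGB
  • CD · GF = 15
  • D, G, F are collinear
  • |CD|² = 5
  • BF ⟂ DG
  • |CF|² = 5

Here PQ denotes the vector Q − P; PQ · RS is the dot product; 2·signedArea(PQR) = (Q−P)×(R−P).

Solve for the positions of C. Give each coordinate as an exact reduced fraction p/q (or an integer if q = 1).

C = (3, 6)

1. C_x = 3  [line 6·x + 3·y + -36 = 0 ∩ |CD|² = 5]
2. C_y = 6  [line 6·x + 3·y + -36 = 0 ∩ |CD|² = 5]
   → C = (3, 6)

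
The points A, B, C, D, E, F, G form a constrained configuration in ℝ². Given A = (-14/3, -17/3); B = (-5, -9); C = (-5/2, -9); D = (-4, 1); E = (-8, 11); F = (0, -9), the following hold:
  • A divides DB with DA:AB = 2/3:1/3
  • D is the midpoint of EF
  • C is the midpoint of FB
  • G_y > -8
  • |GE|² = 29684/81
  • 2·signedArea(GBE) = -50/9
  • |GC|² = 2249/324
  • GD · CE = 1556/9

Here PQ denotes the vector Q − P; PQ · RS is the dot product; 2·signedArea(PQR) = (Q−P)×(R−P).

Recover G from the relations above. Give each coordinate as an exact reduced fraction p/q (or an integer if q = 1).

G = (-44/9, -71/9)

1. G_x = -44/9  [2·signedArea(GBE) = -50/9 ∩ GD · CE = 1556/9]
2. G_y = -71/9  [2·signedArea(GBE) = -50/9 ∩ GD · CE = 1556/9]
   → G = (-44/9, -71/9)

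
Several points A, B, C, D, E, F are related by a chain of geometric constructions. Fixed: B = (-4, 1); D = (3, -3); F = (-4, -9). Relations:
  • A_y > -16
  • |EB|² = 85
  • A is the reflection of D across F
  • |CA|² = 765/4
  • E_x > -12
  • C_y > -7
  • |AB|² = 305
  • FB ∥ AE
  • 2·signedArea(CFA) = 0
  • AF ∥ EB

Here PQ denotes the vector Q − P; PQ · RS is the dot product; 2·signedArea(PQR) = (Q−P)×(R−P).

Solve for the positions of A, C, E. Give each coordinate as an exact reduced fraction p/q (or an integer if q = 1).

A = (-11, -15)
C = (-1/2, -6)
E = (-11, -5)

1. A_x = -11  [A is the reflection of D across F]
2. A_y = -15  [A is the reflection of D across F]
   → A = (-11, -15)
3. C_x = -1/2  [line 6·x + -7·y + -39 = 0 ∩ |CA|² = 765/4]
4. C_y = -6  [line 6·x + -7·y + -39 = 0 ∩ |CA|² = 765/4]
   → C = (-1/2, -6)
5. E_x = -11  [AF ∥ EB ∩ FB ∥ AE]
6. E_y = -5  [AF ∥ EB ∩ FB ∥ AE]
   → E = (-11, -5)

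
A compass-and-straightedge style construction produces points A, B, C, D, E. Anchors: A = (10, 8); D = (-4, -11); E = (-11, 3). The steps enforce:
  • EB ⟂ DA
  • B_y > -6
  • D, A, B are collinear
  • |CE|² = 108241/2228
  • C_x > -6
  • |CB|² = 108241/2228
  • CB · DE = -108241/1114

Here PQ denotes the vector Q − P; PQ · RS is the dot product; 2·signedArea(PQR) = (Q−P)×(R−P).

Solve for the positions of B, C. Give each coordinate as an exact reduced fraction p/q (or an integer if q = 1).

1. B_x = 124/557  [D, A, B are collinear ∩ EB ⟂ DA]
2. B_y = -2935/557  [D, A, B are collinear ∩ EB ⟂ DA]
   → B = (124/557, -2935/557)
3. C_x = -6003/1114  [line 7·x + -14·y + 24325/1114 = 0 ∩ |CE|² = 108241/2228]
4. C_y = -632/557  [line 7·x + -14·y + 24325/1114 = 0 ∩ |CE|² = 108241/2228]
   → C = (-6003/1114, -632/557)

B = (124/557, -2935/557)
C = (-6003/1114, -632/557)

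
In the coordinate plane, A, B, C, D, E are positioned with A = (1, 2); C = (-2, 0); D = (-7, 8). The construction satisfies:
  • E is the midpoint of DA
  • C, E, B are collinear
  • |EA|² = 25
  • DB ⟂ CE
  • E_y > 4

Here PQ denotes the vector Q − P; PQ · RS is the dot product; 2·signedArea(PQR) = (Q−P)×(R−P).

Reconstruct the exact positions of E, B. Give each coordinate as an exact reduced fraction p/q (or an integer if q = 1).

B = (-97/26, 225/26)
E = (-3, 5)

1. E_x = -3  [E is the midpoint of DA]
2. E_y = 5  [E is the midpoint of DA]
   → E = (-3, 5)
3. B_x = -97/26  [C, E, B are collinear ∩ DB ⟂ CE]
4. B_y = 225/26  [C, E, B are collinear ∩ DB ⟂ CE]
   → B = (-97/26, 225/26)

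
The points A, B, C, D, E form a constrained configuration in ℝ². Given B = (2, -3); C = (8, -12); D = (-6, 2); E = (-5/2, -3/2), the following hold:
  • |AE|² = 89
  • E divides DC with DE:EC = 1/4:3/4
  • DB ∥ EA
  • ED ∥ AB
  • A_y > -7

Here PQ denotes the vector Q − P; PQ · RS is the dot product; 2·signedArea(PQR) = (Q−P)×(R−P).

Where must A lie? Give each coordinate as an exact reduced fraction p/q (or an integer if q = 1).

A = (11/2, -13/2)

1. A_x = 11/2  [ED ∥ AB ∩ DB ∥ EA]
2. A_y = -13/2  [ED ∥ AB ∩ DB ∥ EA]
   → A = (11/2, -13/2)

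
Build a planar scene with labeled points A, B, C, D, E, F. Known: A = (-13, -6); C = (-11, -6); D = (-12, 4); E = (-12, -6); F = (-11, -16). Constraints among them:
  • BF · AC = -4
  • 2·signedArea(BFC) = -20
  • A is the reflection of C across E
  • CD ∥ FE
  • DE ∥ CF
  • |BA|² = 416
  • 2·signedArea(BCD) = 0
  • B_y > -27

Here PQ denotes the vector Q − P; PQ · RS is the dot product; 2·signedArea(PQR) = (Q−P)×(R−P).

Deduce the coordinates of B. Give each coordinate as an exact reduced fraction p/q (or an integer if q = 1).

B = (-9, -26)

1. B_x = -9  [2·signedArea(BCD) = 0 ∩ BF · AC = -4]
2. B_y = -26  [2·signedArea(BCD) = 0 ∩ BF · AC = -4]
   → B = (-9, -26)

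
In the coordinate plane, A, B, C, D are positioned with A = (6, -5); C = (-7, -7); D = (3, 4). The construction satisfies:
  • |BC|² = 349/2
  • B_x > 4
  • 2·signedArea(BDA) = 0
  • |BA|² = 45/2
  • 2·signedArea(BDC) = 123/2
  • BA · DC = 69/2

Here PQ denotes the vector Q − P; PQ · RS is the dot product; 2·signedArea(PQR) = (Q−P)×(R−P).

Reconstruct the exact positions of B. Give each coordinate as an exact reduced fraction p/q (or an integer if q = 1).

1. B_x = 9/2  [2·signedArea(BDA) = 0 ∩ BA · DC = 69/2]
2. B_y = -1/2  [2·signedArea(BDA) = 0 ∩ BA · DC = 69/2]
   → B = (9/2, -1/2)

B = (9/2, -1/2)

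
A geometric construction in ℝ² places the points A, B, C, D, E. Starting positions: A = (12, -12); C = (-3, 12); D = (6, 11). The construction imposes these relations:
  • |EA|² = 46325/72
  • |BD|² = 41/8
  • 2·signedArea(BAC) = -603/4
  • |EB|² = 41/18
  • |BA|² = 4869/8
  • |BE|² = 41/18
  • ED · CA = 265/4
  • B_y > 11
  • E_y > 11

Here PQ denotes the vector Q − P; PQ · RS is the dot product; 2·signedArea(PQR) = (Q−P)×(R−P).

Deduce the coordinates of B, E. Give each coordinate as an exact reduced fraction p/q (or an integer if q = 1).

1. B_x = 15/4  [line -24·x + -15·y + 1035/4 = 0 ∩ |BA|² = 4869/8]
2. B_y = 45/4  [line -24·x + -15·y + 1035/4 = 0 ∩ |BA|² = 4869/8]
   → B = (15/4, 45/4)
3. E_x = 9/4  [line -15·x + 24·y + -961/4 = 0 ∩ |EA|² = 46325/72]
4. E_y = 137/12  [line -15·x + 24·y + -961/4 = 0 ∩ |EA|² = 46325/72]
   → E = (9/4, 137/12)

B = (15/4, 45/4)
E = (9/4, 137/12)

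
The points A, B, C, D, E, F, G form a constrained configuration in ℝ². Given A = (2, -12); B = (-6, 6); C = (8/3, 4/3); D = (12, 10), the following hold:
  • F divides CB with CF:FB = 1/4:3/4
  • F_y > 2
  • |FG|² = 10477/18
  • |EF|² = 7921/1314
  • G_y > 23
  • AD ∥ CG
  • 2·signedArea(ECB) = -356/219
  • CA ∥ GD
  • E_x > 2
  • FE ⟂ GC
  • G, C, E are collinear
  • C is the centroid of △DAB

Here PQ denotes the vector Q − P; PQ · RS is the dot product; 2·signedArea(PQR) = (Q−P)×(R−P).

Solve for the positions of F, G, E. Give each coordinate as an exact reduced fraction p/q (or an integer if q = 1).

1. F_x = 1/2  [F divides CB with CF:FB = 1/4:3/4]
2. F_y = 5/2  [F divides CB with CF:FB = 1/4:3/4]
   → F = (1/2, 5/2)
3. G_x = 38/3  [CA ∥ GD ∩ AD ∥ CG]
4. G_y = 70/3  [CA ∥ GD ∩ AD ∥ CG]
   → G = (38/3, 70/3)
5. E_x = 599/219  [G, C, E are collinear ∩ FE ⟂ GC]
6. E_y = 325/219  [G, C, E are collinear ∩ FE ⟂ GC]
   → E = (599/219, 325/219)

E = (599/219, 325/219)
F = (1/2, 5/2)
G = (38/3, 70/3)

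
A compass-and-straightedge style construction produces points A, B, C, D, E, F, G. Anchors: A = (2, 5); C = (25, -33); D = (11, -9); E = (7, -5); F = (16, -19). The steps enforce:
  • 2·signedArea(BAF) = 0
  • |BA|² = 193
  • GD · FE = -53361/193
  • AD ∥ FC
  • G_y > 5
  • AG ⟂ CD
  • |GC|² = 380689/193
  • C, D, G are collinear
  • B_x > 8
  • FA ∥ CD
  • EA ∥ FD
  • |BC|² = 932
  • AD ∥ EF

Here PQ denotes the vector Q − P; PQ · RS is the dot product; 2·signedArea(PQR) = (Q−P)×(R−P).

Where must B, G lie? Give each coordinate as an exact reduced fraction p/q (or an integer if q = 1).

B = (9, -7)
G = (506/193, 1035/193)

1. B_x = 9  [line 24·x + 14·y + -118 = 0 ∩ |BA|² = 193]
2. B_y = -7  [line 24·x + 14·y + -118 = 0 ∩ |BA|² = 193]
   → B = (9, -7)
3. G_x = 506/193  [C, D, G are collinear ∩ AG ⟂ CD]
4. G_y = 1035/193  [C, D, G are collinear ∩ AG ⟂ CD]
   → G = (506/193, 1035/193)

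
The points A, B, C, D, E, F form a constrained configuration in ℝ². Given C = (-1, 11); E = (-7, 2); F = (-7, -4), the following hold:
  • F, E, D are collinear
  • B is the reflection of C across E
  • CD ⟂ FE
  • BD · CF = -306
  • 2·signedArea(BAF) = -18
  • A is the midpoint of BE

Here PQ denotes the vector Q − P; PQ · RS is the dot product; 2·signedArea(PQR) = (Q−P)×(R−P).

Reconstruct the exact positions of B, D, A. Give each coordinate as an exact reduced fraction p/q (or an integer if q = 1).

1. B_x = -13  [B is the reflection of C across E]
2. B_y = -7  [B is the reflection of C across E]
   → B = (-13, -7)
3. D_x = -7  [F, E, D are collinear ∩ CD ⟂ FE]
4. D_y = 11  [F, E, D are collinear ∩ CD ⟂ FE]
   → D = (-7, 11)
5. A_x = -10  [A is the midpoint of BE]
6. A_y = -5/2  [A is the midpoint of BE]
   → A = (-10, -5/2)

A = (-10, -5/2)
B = (-13, -7)
D = (-7, 11)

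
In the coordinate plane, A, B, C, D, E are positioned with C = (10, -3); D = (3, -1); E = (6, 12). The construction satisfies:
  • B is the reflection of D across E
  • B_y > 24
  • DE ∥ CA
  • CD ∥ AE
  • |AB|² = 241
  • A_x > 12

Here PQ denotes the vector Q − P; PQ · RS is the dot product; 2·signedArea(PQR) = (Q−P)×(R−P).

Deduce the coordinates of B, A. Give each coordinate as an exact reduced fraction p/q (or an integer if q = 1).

A = (13, 10)
B = (9, 25)

1. B_x = 9  [B is the reflection of D across E]
2. B_y = 25  [B is the reflection of D across E]
   → B = (9, 25)
3. A_x = 13  [CD ∥ AE ∩ DE ∥ CA]
4. A_y = 10  [CD ∥ AE ∩ DE ∥ CA]
   → A = (13, 10)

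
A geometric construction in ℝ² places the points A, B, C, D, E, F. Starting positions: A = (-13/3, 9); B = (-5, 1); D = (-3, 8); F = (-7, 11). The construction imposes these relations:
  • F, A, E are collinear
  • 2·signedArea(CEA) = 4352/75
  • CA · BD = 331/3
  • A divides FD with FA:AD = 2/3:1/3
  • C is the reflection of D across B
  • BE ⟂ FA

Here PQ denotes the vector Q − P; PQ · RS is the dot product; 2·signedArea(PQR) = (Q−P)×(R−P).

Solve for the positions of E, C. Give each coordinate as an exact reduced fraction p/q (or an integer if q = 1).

1. E_x = -23/25  [F, A, E are collinear ∩ BE ⟂ FA]
2. E_y = 161/25  [F, A, E are collinear ∩ BE ⟂ FA]
   → E = (-23/25, 161/25)
3. C_x = -7  [C is the reflection of D across B]
4. C_y = -6  [C is the reflection of D across B]
   → C = (-7, -6)

C = (-7, -6)
E = (-23/25, 161/25)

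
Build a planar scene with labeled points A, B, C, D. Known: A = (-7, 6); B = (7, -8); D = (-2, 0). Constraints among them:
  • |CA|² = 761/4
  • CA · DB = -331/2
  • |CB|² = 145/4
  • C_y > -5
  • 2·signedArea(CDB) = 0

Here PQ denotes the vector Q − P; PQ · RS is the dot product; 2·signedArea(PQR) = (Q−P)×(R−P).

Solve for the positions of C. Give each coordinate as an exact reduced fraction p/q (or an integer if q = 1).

1. C_x = 5/2  [2·signedArea(CDB) = 0 ∩ CA · DB = -331/2]
2. C_y = -4  [2·signedArea(CDB) = 0 ∩ CA · DB = -331/2]
   → C = (5/2, -4)

C = (5/2, -4)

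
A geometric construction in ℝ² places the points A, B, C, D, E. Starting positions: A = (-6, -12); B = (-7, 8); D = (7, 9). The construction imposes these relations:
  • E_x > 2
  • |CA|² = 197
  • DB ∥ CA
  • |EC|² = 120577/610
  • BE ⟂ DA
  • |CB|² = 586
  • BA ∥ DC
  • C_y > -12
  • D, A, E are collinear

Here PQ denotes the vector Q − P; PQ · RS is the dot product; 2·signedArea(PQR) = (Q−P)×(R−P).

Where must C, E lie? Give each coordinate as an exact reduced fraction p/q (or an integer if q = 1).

1. C_x = 8  [DB ∥ CA ∩ BA ∥ DC]
2. C_y = -11  [DB ∥ CA ∩ BA ∥ DC]
   → C = (8, -11)
3. E_x = 1631/610  [D, A, E are collinear ∩ BE ⟂ DA]
4. E_y = 1227/610  [D, A, E are collinear ∩ BE ⟂ DA]
   → E = (1631/610, 1227/610)

C = (8, -11)
E = (1631/610, 1227/610)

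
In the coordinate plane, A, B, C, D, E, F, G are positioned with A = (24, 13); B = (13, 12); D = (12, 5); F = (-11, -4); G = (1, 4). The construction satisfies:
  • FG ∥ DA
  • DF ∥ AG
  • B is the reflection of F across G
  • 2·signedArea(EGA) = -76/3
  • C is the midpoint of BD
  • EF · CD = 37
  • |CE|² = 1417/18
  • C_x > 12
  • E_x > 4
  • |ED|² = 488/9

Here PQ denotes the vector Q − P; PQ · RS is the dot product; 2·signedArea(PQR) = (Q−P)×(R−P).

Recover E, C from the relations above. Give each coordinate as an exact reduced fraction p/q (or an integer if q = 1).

1. C_x = 25/2  [C is the midpoint of BD]
2. C_y = 17/2  [C is the midpoint of BD]
   → C = (25/2, 17/2)
3. E_x = 14/3  [2·signedArea(EGA) = -76/3 ∩ EF · CD = 37]
4. E_y = 13/3  [2·signedArea(EGA) = -76/3 ∩ EF · CD = 37]
   → E = (14/3, 13/3)

C = (25/2, 17/2)
E = (14/3, 13/3)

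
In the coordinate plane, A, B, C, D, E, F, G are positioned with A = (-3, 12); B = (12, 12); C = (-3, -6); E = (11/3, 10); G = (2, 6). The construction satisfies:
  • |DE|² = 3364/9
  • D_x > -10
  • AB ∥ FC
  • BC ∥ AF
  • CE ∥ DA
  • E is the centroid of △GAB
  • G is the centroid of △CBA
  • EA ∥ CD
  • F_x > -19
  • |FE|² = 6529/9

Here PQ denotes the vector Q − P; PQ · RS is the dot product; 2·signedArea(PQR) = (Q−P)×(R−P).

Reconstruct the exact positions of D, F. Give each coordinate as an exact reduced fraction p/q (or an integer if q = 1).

1. D_x = -29/3  [CE ∥ DA ∩ EA ∥ CD]
2. D_y = -4  [CE ∥ DA ∩ EA ∥ CD]
   → D = (-29/3, -4)
3. F_x = -18  [AB ∥ FC ∩ BC ∥ AF]
4. F_y = -6  [AB ∥ FC ∩ BC ∥ AF]
   → F = (-18, -6)

D = (-29/3, -4)
F = (-18, -6)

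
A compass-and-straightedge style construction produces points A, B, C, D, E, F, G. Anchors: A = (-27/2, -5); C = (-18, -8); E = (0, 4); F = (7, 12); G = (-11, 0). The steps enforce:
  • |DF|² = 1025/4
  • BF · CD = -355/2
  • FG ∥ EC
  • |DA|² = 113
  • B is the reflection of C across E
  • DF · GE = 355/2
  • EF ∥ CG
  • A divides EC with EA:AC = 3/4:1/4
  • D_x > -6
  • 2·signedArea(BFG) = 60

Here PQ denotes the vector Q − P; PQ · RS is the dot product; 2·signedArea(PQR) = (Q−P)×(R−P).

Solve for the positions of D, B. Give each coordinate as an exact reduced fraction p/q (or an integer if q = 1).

B = (18, 16)
D = (-11/2, 2)

1. D_x = -11/2  [line -11·x + -4·y + -105/2 = 0 ∩ |DF|² = 1025/4]
2. D_y = 2  [line -11·x + -4·y + -105/2 = 0 ∩ |DF|² = 1025/4]
   → D = (-11/2, 2)
3. B_x = 18  [B is the reflection of C across E]
4. B_y = 16  [B is the reflection of C across E]
   → B = (18, 16)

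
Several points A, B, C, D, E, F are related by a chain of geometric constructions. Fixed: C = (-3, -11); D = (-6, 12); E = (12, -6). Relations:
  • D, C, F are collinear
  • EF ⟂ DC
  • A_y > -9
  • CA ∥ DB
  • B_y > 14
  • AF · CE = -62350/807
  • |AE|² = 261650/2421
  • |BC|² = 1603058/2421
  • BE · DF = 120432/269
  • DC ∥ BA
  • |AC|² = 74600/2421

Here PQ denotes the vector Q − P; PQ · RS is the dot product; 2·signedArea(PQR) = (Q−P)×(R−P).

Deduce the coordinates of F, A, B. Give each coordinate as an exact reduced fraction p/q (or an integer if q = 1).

1. F_x = -912/269  [D, C, F are collinear ∩ EF ⟂ DC]
2. F_y = -2154/269  [D, C, F are collinear ∩ EF ⟂ DC]
   → F = (-912/269, -2154/269)
3. A_x = 503/269  [line -15·x + -5·y + -11000/807 = 0 ∩ |AC|² = 74600/2421]
4. A_y = -6727/807  [line -15·x + -5·y + -11000/807 = 0 ∩ |AC|² = 74600/2421]
   → A = (503/269, -6727/807)
5. B_x = -304/269  [DC ∥ BA ∩ CA ∥ DB]
6. B_y = 11834/807  [DC ∥ BA ∩ CA ∥ DB]
   → B = (-304/269, 11834/807)

A = (503/269, -6727/807)
B = (-304/269, 11834/807)
F = (-912/269, -2154/269)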